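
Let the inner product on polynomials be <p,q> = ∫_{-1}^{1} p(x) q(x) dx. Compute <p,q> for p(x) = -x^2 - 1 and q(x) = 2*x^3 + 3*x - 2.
<p,q> = 16/3

Expand the product: p(x)·q(x) = -2*x^5 - 5*x^3 + 2*x^2 - 3*x + 2.
∫_{-1}^{1} of each monomial x^k gives [2/(k+1) if k even, 0 if k odd]. Integrating term-by-term (or equivalently evaluating the antiderivative F(x) = -x^6/3 - 5*x^4/4 + 2*x^3/3 - 3*x^2/2 + 2*x at the endpoints):
  F(1) − F(−1) = -5/12 − (-23/4) = 16/3.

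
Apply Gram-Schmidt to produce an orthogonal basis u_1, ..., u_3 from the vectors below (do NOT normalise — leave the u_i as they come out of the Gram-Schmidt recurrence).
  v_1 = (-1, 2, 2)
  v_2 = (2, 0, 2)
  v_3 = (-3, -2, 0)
Orthogonal basis:
  u_1 = (-1, 2, 2)
  u_2 = (20/9, -4/9, 14/9)
  u_3 = (-24/17, -36/17, 24/17)

Apply the Gram-Schmidt recurrence
  u_1 = v_1
  u_i = v_i − Σ_{j<i} ((v_i · u_j) / (u_j · u_j)) · u_j.

Step by step this gives:
  u_1 = (-1, 2, 2)
  u_2 = (20/9, -4/9, 14/9)
  u_3 = (-24/17, -36/17, 24/17)

Orthogonality check:
  u_2 · u_1 = 0 (should be 0)
  u_3 · u_1 = 0 (should be 0)
  u_3 · u_2 = 0 (should be 0)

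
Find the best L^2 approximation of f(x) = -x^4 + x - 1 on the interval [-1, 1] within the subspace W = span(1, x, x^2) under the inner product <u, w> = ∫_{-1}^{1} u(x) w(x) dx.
g(x) = -6*x^2/7 + x - 32/35

The best approximation g ∈ W is the orthogonal projection of f onto W. Writing g = a_0 + a_1 x + a_2 x^2, the coefficients solve the normal equations G · a = b where
  G_{ij} = <φ_i, φ_j> and b_i = <f, φ_i>, with φ_0 = 1, φ_1 = x, φ_2 = x^2.
G =
  [2, 0, 2/3]
  [0, 2/3, 0]
  [2/3, 0, 2/5],
b = (-12/5, 2/3, -20/21).
Solving gives a_0 = -32/35, a_1 = 1, a_2 = -6/7, so
  g(x) = -6*x^2/7 + x - 32/35.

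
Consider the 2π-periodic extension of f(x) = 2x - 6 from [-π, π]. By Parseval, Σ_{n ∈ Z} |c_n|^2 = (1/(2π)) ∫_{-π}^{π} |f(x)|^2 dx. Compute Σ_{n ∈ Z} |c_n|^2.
Σ |c_n|^2 = 4π^2/3 + 36

Expand and integrate term by term over [-π, π]:
  ∫ (2x)^2 dx = 4·(2π^3/3); ∫ 2·2·(-6)·x dx = 0 (odd integrand); ∫ (-6)^2 dx = 36·2π.
So (1/(2π)) ∫_{-π}^{π} (2x - 6)^2 dx = 4π^2/3 + 36 = 4π^2/3 + 36.
Parseval ⇒ Σ |c_n|^2 = 4π^2/3 + 36.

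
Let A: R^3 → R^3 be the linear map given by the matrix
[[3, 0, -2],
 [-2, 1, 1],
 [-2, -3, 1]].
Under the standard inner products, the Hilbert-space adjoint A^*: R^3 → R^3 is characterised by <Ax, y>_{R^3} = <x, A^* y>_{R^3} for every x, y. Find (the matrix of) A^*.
A^* = A^T =
[[3, -2, -2],
 [0, 1, -3],
 [-2, 1, 1]]

For real matrices with standard dot products, the defining identity <Ax, y> = <x, A^* y> gives (Ax)^T y = x^T (A^*) y, i.e. x^T A^T y = x^T (A^*) y. Since this holds for all x, y, we must have A^* = A^T. Therefore
A^* =
[[3, -2, -2],
 [0, 1, -3],
 [-2, 1, 1]].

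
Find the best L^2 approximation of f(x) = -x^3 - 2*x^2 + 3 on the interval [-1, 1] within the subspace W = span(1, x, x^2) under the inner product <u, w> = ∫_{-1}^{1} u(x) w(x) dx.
g(x) = -2*x^2 - 3*x/5 + 3

The best approximation g ∈ W is the orthogonal projection of f onto W. Writing g = a_0 + a_1 x + a_2 x^2, the coefficients solve the normal equations G · a = b where
  G_{ij} = <φ_i, φ_j> and b_i = <f, φ_i>, with φ_0 = 1, φ_1 = x, φ_2 = x^2.
G =
  [2, 0, 2/3]
  [0, 2/3, 0]
  [2/3, 0, 2/5],
b = (14/3, -2/5, 6/5).
Solving gives a_0 = 3, a_1 = -3/5, a_2 = -2, so
  g(x) = -2*x^2 - 3*x/5 + 3.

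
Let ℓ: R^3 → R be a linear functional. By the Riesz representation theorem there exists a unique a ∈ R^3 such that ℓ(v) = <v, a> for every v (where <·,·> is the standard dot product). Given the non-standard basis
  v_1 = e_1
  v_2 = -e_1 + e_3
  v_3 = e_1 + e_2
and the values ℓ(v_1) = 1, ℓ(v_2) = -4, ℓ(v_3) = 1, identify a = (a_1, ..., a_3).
a = (1, 0, -3)

Write a = (a_1, ..., a_3) in the standard basis. For each basis vector v_i, ℓ(v_i) = <v_i, a> is a linear equation in the a_j's. Collect the n equations into a matrix system V a = ℓ, where row i of V is v_i (expressed in the standard basis). Since V is invertible (lower-triangular with 1s on the diagonal, up to permutation), solve by back-substitution:
  V =
[[1, 0, 0],
 [-1, 0, 1],
 [1, 1, 0]]
  V a = (1, -4, 1)
Solving gives a = (1, 0, -3).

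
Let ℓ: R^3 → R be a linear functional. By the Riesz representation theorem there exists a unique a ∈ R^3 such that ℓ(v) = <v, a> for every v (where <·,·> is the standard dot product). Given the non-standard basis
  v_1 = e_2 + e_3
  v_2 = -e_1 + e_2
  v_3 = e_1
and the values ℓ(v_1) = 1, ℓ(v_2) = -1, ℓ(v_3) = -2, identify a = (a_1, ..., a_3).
a = (-2, -3, 4)

Write a = (a_1, ..., a_3) in the standard basis. For each basis vector v_i, ℓ(v_i) = <v_i, a> is a linear equation in the a_j's. Collect the n equations into a matrix system V a = ℓ, where row i of V is v_i (expressed in the standard basis). Since V is invertible (lower-triangular with 1s on the diagonal, up to permutation), solve by back-substitution:
  V =
[[0, 1, 1],
 [-1, 1, 0],
 [1, 0, 0]]
  V a = (1, -1, -2)
Solving gives a = (-2, -3, 4).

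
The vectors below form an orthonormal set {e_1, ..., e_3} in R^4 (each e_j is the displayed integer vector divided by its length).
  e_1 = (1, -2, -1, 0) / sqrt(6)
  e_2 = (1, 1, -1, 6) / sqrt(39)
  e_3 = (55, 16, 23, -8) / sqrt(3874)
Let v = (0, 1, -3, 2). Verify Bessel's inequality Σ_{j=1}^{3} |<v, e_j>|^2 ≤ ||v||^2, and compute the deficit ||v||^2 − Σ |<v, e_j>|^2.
Σ |<v, e_j>|^2 = 1186/149; ||v||^2 = 14; deficit = 900/149

Write each e_j = u_j / sqrt(<u_j, u_j>) where u_j is the displayed integer vector. Then <v, e_j> = <v, u_j> / sqrt(<u_j, u_j>), so |<v, e_j>|^2 = <v, u_j>^2 / <u_j, u_j>.
Coefficients: <v, e_1> = 1/sqrt(6), <v, e_2> = 16/sqrt(39), <v, e_3> = -69/sqrt(3874).
Square and sum: Σ |<v, e_j>|^2 = 1186/149.
Compute ||v||^2 = v·v = 14.
Deficit = 14 − 1186/149 = 900/149 ≥ 0, confirming Bessel's inequality. (The deficit equals ||v − Σ <v,e_j> e_j||^2, the squared distance from v to span{e_j}.)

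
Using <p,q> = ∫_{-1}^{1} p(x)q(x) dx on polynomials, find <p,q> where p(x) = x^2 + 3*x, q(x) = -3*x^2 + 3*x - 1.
<p,q> = 62/15

Expand the product: p(x)·q(x) = -3*x^4 - 6*x^3 + 8*x^2 - 3*x.
∫_{-1}^{1} of each monomial x^k gives [2/(k+1) if k even, 0 if k odd]. Integrating term-by-term (or equivalently evaluating the antiderivative F(x) = -3*x^5/5 - 3*x^4/2 + 8*x^3/3 - 3*x^2/2 at the endpoints):
  F(1) − F(−1) = -14/15 − (-76/15) = 62/15.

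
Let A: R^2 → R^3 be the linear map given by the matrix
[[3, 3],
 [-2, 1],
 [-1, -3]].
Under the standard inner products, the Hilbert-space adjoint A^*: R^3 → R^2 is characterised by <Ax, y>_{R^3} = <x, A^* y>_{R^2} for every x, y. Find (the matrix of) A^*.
A^* = A^T =
[[3, -2, -1],
 [3, 1, -3]]

For real matrices with standard dot products, the defining identity <Ax, y> = <x, A^* y> gives (Ax)^T y = x^T (A^*) y, i.e. x^T A^T y = x^T (A^*) y. Since this holds for all x, y, we must have A^* = A^T. Therefore
A^* =
[[3, -2, -1],
 [3, 1, -3]].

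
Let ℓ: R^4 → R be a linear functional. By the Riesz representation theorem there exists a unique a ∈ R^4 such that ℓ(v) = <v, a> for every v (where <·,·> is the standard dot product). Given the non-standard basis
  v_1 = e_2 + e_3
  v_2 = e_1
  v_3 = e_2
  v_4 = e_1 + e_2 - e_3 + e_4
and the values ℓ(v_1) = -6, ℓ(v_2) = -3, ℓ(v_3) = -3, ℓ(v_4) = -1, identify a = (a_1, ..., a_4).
a = (-3, -3, -3, 2)

Write a = (a_1, ..., a_4) in the standard basis. For each basis vector v_i, ℓ(v_i) = <v_i, a> is a linear equation in the a_j's. Collect the n equations into a matrix system V a = ℓ, where row i of V is v_i (expressed in the standard basis). Since V is invertible (lower-triangular with 1s on the diagonal, up to permutation), solve by back-substitution:
  V =
[[0, 1, 1, 0],
 [1, 0, 0, 0],
 [0, 1, 0, 0],
 [1, 1, -1, 1]]
  V a = (-6, -3, -3, -1)
Solving gives a = (-3, -3, -3, 2).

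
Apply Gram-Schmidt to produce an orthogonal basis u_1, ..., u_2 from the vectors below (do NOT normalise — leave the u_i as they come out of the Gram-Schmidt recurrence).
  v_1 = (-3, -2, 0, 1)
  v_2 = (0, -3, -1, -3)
Orthogonal basis:
  u_1 = (-3, -2, 0, 1)
  u_2 = (9/14, -18/7, -1, -45/14)

Apply the Gram-Schmidt recurrence
  u_1 = v_1
  u_i = v_i − Σ_{j<i} ((v_i · u_j) / (u_j · u_j)) · u_j.

Step by step this gives:
  u_1 = (-3, -2, 0, 1)
  u_2 = (9/14, -18/7, -1, -45/14)

Orthogonality check:
  u_2 · u_1 = 0 (should be 0)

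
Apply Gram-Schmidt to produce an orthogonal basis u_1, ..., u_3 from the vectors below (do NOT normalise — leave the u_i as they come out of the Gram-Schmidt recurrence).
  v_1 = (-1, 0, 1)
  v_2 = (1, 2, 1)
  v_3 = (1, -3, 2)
Orthogonal basis:
  u_1 = (-1, 0, 1)
  u_2 = (1, 2, 1)
  u_3 = (2, -2, 2)

Apply the Gram-Schmidt recurrence
  u_1 = v_1
  u_i = v_i − Σ_{j<i} ((v_i · u_j) / (u_j · u_j)) · u_j.

Step by step this gives:
  u_1 = (-1, 0, 1)
  u_2 = (1, 2, 1)
  u_3 = (2, -2, 2)

Orthogonality check:
  u_2 · u_1 = 0 (should be 0)
  u_3 · u_1 = 0 (should be 0)
  u_3 · u_2 = 0 (should be 0)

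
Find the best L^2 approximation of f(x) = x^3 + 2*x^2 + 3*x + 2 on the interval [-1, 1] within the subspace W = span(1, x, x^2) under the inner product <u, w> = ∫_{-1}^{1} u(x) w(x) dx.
g(x) = 2*x^2 + 18*x/5 + 2

The best approximation g ∈ W is the orthogonal projection of f onto W. Writing g = a_0 + a_1 x + a_2 x^2, the coefficients solve the normal equations G · a = b where
  G_{ij} = <φ_i, φ_j> and b_i = <f, φ_i>, with φ_0 = 1, φ_1 = x, φ_2 = x^2.
G =
  [2, 0, 2/3]
  [0, 2/3, 0]
  [2/3, 0, 2/5],
b = (16/3, 12/5, 32/15).
Solving gives a_0 = 2, a_1 = 18/5, a_2 = 2, so
  g(x) = 2*x^2 + 18*x/5 + 2.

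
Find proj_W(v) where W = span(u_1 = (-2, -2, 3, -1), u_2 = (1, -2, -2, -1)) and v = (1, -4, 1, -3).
proj_W(v) = (-28/57, -244/57, 2/19, -122/57)

Set up U = [u_1 | ... | u_2] ∈ R^(4×2). The projector onto W = col(U) is P = U (U^T U)^(-1) U^T.
Compute U^T U =
  [18, -3]
  [-3, 10],
and U^T v = (12, 10).
Solve U^T U · c = U^T v for the coefficients: c = (50/57, 24/19). The projection is proj_W(v) = U c.
Check: (v - proj_W(v)) · u_1 = 0  (should be 0).
Check: (v - proj_W(v)) · u_2 = 0  (should be 0).
Result: proj_W(v) = (-28/57, -244/57, 2/19, -122/57).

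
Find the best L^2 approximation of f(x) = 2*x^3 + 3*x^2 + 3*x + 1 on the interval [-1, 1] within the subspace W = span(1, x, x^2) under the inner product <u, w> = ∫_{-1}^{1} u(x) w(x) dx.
g(x) = 3*x^2 + 21*x/5 + 1

The best approximation g ∈ W is the orthogonal projection of f onto W. Writing g = a_0 + a_1 x + a_2 x^2, the coefficients solve the normal equations G · a = b where
  G_{ij} = <φ_i, φ_j> and b_i = <f, φ_i>, with φ_0 = 1, φ_1 = x, φ_2 = x^2.
G =
  [2, 0, 2/3]
  [0, 2/3, 0]
  [2/3, 0, 2/5],
b = (4, 14/5, 28/15).
Solving gives a_0 = 1, a_1 = 21/5, a_2 = 3, so
  g(x) = 3*x^2 + 21*x/5 + 1.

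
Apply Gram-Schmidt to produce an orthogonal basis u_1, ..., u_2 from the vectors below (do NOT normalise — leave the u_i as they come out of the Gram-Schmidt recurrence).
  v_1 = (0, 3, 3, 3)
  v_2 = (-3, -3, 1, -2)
Orthogonal basis:
  u_1 = (0, 3, 3, 3)
  u_2 = (-3, -5/3, 7/3, -2/3)

Apply the Gram-Schmidt recurrence
  u_1 = v_1
  u_i = v_i − Σ_{j<i} ((v_i · u_j) / (u_j · u_j)) · u_j.

Step by step this gives:
  u_1 = (0, 3, 3, 3)
  u_2 = (-3, -5/3, 7/3, -2/3)

Orthogonality check:
  u_2 · u_1 = 0 (should be 0)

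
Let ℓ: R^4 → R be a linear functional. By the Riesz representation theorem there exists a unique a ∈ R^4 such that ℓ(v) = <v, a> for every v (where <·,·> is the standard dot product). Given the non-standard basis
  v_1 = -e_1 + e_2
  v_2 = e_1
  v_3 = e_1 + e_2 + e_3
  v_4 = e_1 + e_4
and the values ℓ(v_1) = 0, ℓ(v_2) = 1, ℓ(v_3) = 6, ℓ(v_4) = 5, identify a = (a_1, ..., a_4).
a = (1, 1, 4, 4)

Write a = (a_1, ..., a_4) in the standard basis. For each basis vector v_i, ℓ(v_i) = <v_i, a> is a linear equation in the a_j's. Collect the n equations into a matrix system V a = ℓ, where row i of V is v_i (expressed in the standard basis). Since V is invertible (lower-triangular with 1s on the diagonal, up to permutation), solve by back-substitution:
  V =
[[-1, 1, 0, 0],
 [1, 0, 0, 0],
 [1, 1, 1, 0],
 [1, 0, 0, 1]]
  V a = (0, 1, 6, 5)
Solving gives a = (1, 1, 4, 4).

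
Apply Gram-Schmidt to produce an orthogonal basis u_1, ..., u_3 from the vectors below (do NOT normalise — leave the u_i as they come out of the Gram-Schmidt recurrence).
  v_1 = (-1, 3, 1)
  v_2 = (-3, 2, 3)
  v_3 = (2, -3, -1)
Orthogonal basis:
  u_1 = (-1, 3, 1)
  u_2 = (-21/11, -14/11, 21/11)
  u_3 = (1/2, 0, 1/2)

Apply the Gram-Schmidt recurrence
  u_1 = v_1
  u_i = v_i − Σ_{j<i} ((v_i · u_j) / (u_j · u_j)) · u_j.

Step by step this gives:
  u_1 = (-1, 3, 1)
  u_2 = (-21/11, -14/11, 21/11)
  u_3 = (1/2, 0, 1/2)

Orthogonality check:
  u_2 · u_1 = 0 (should be 0)
  u_3 · u_1 = 0 (should be 0)
  u_3 · u_2 = 0 (should be 0)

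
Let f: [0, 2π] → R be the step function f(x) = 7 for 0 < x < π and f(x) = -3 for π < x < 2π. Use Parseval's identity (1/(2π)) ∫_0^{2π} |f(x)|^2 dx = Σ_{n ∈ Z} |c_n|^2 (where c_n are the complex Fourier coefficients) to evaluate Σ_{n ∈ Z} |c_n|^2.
Σ |c_n|^2 = 29

Parseval equates the L^2 energy of f (normalised by 1/(2π)) with the ℓ^2 sum of its Fourier coefficients: (1/(2π)) ∫_0^{2π} |f|^2 = Σ |c_n|^2.
Compute the left side: (1/(2π)) [∫_0^π 7^2 dx + ∫_π^{2π} (-3)^2 dx] = (1/(2π)) · (49π + 9π) = (49 + 9)/2 = 29.
So Σ_{n ∈ Z} |c_n|^2 = 29.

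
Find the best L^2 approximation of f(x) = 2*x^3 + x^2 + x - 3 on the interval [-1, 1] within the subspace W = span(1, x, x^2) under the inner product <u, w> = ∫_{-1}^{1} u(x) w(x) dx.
g(x) = x^2 + 11*x/5 - 3

The best approximation g ∈ W is the orthogonal projection of f onto W. Writing g = a_0 + a_1 x + a_2 x^2, the coefficients solve the normal equations G · a = b where
  G_{ij} = <φ_i, φ_j> and b_i = <f, φ_i>, with φ_0 = 1, φ_1 = x, φ_2 = x^2.
G =
  [2, 0, 2/3]
  [0, 2/3, 0]
  [2/3, 0, 2/5],
b = (-16/3, 22/15, -8/5).
Solving gives a_0 = -3, a_1 = 11/5, a_2 = 1, so
  g(x) = x^2 + 11*x/5 - 3.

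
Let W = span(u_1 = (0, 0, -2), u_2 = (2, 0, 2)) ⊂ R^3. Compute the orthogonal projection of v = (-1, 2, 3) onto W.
proj_W(v) = (-1, 0, 3)

Set up U = [u_1 | ... | u_2] ∈ R^(3×2). The projector onto W = col(U) is P = U (U^T U)^(-1) U^T.
Compute U^T U =
  [4, -4]
  [-4, 8],
and U^T v = (-6, 4).
Solve U^T U · c = U^T v for the coefficients: c = (-2, -1/2). The projection is proj_W(v) = U c.
Check: (v - proj_W(v)) · u_1 = 0  (should be 0).
Check: (v - proj_W(v)) · u_2 = 0  (should be 0).
Result: proj_W(v) = (-1, 0, 3).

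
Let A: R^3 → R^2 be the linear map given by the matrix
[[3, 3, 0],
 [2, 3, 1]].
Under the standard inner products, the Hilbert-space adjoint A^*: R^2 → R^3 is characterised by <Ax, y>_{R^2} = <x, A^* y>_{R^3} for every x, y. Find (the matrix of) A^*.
A^* = A^T =
[[3, 2],
 [3, 3],
 [0, 1]]

For real matrices with standard dot products, the defining identity <Ax, y> = <x, A^* y> gives (Ax)^T y = x^T (A^*) y, i.e. x^T A^T y = x^T (A^*) y. Since this holds for all x, y, we must have A^* = A^T. Therefore
A^* =
[[3, 2],
 [3, 3],
 [0, 1]].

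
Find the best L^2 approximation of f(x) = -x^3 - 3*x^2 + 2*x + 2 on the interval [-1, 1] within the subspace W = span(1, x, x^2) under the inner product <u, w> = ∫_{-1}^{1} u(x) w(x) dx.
g(x) = -3*x^2 + 7*x/5 + 2

The best approximation g ∈ W is the orthogonal projection of f onto W. Writing g = a_0 + a_1 x + a_2 x^2, the coefficients solve the normal equations G · a = b where
  G_{ij} = <φ_i, φ_j> and b_i = <f, φ_i>, with φ_0 = 1, φ_1 = x, φ_2 = x^2.
G =
  [2, 0, 2/3]
  [0, 2/3, 0]
  [2/3, 0, 2/5],
b = (2, 14/15, 2/15).
Solving gives a_0 = 2, a_1 = 7/5, a_2 = -3, so
  g(x) = -3*x^2 + 7*x/5 + 2.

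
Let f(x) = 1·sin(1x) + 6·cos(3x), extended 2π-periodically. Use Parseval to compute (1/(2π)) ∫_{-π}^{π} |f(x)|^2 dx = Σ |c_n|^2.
Σ |c_n|^2 = 37/2

Expand |f|^2 and use orthogonality of {sin(nx), cos(mx)} on [-π, π]:
  ∫_{-π}^{π} sin(nx)^2 dx = π, ∫ cos(mx)^2 dx = π, and cross terms integrate to 0.
So ∫_{-π}^{π} f(x)^2 dx = 1^2 · π + 6^2 · π = (1 + 36)π.
Divide by 2π: (1 + 36)/2 = 37/2.
By Parseval, this equals Σ |c_n|^2.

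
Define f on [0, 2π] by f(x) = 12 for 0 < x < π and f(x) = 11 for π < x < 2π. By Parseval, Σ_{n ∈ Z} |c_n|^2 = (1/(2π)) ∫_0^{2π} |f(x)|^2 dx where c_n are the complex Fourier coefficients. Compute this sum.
Σ |c_n|^2 = 265/2

Parseval equates the L^2 energy of f (normalised by 1/(2π)) with the ℓ^2 sum of its Fourier coefficients: (1/(2π)) ∫_0^{2π} |f|^2 = Σ |c_n|^2.
Compute the left side: (1/(2π)) [∫_0^π 12^2 dx + ∫_π^{2π} 11^2 dx] = (1/(2π)) · (144π + 121π) = (144 + 121)/2 = 265/2.
So Σ_{n ∈ Z} |c_n|^2 = 265/2.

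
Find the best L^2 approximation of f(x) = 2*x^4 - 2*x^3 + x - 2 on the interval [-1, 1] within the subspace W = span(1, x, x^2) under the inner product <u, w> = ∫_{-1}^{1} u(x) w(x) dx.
g(x) = 12*x^2/7 - x/5 - 76/35

The best approximation g ∈ W is the orthogonal projection of f onto W. Writing g = a_0 + a_1 x + a_2 x^2, the coefficients solve the normal equations G · a = b where
  G_{ij} = <φ_i, φ_j> and b_i = <f, φ_i>, with φ_0 = 1, φ_1 = x, φ_2 = x^2.
G =
  [2, 0, 2/3]
  [0, 2/3, 0]
  [2/3, 0, 2/5],
b = (-16/5, -2/15, -16/21).
Solving gives a_0 = -76/35, a_1 = -1/5, a_2 = 12/7, so
  g(x) = 12*x^2/7 - x/5 - 76/35.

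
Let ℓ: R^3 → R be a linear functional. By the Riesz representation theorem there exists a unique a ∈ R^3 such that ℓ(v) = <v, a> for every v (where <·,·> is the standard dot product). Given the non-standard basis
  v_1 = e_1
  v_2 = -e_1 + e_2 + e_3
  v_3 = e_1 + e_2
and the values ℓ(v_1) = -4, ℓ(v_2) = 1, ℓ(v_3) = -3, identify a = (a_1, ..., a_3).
a = (-4, 1, -4)

Write a = (a_1, ..., a_3) in the standard basis. For each basis vector v_i, ℓ(v_i) = <v_i, a> is a linear equation in the a_j's. Collect the n equations into a matrix system V a = ℓ, where row i of V is v_i (expressed in the standard basis). Since V is invertible (lower-triangular with 1s on the diagonal, up to permutation), solve by back-substitution:
  V =
[[1, 0, 0],
 [-1, 1, 1],
 [1, 1, 0]]
  V a = (-4, 1, -3)
Solving gives a = (-4, 1, -4).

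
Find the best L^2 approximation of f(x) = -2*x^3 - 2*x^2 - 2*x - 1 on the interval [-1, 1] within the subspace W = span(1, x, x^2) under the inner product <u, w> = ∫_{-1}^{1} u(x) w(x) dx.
g(x) = -2*x^2 - 16*x/5 - 1

The best approximation g ∈ W is the orthogonal projection of f onto W. Writing g = a_0 + a_1 x + a_2 x^2, the coefficients solve the normal equations G · a = b where
  G_{ij} = <φ_i, φ_j> and b_i = <f, φ_i>, with φ_0 = 1, φ_1 = x, φ_2 = x^2.
G =
  [2, 0, 2/3]
  [0, 2/3, 0]
  [2/3, 0, 2/5],
b = (-10/3, -32/15, -22/15).
Solving gives a_0 = -1, a_1 = -16/5, a_2 = -2, so
  g(x) = -2*x^2 - 16*x/5 - 1.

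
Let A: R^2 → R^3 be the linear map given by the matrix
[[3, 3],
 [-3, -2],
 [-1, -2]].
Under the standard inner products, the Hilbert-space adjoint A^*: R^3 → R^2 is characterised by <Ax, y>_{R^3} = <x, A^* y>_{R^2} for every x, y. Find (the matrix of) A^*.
A^* = A^T =
[[3, -3, -1],
 [3, -2, -2]]

For real matrices with standard dot products, the defining identity <Ax, y> = <x, A^* y> gives (Ax)^T y = x^T (A^*) y, i.e. x^T A^T y = x^T (A^*) y. Since this holds for all x, y, we must have A^* = A^T. Therefore
A^* =
[[3, -3, -1],
 [3, -2, -2]].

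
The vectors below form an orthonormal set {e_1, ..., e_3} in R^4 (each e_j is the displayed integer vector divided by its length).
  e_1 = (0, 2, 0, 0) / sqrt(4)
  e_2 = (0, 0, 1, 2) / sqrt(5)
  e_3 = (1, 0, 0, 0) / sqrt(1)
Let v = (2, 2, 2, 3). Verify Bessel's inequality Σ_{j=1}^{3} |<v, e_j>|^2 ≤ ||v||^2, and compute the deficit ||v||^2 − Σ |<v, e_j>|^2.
Σ |<v, e_j>|^2 = 104/5; ||v||^2 = 21; deficit = 1/5

Write each e_j = u_j / sqrt(<u_j, u_j>) where u_j is the displayed integer vector. Then <v, e_j> = <v, u_j> / sqrt(<u_j, u_j>), so |<v, e_j>|^2 = <v, u_j>^2 / <u_j, u_j>.
Coefficients: <v, e_1> = 4/sqrt(4), <v, e_2> = 8/sqrt(5), <v, e_3> = 2/sqrt(1).
Square and sum: Σ |<v, e_j>|^2 = 104/5.
Compute ||v||^2 = v·v = 21.
Deficit = 21 − 104/5 = 1/5 ≥ 0, confirming Bessel's inequality. (The deficit equals ||v − Σ <v,e_j> e_j||^2, the squared distance from v to span{e_j}.)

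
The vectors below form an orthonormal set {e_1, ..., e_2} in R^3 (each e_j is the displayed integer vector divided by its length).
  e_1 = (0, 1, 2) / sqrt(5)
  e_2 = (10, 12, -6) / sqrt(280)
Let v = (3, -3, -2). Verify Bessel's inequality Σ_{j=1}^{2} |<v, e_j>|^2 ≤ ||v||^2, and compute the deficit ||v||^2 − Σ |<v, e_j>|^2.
Σ |<v, e_j>|^2 = 139/14; ||v||^2 = 22; deficit = 169/14

Write each e_j = u_j / sqrt(<u_j, u_j>) where u_j is the displayed integer vector. Then <v, e_j> = <v, u_j> / sqrt(<u_j, u_j>), so |<v, e_j>|^2 = <v, u_j>^2 / <u_j, u_j>.
Coefficients: <v, e_1> = -7/sqrt(5), <v, e_2> = 6/sqrt(280).
Square and sum: Σ |<v, e_j>|^2 = 139/14.
Compute ||v||^2 = v·v = 22.
Deficit = 22 − 139/14 = 169/14 ≥ 0, confirming Bessel's inequality. (The deficit equals ||v − Σ <v,e_j> e_j||^2, the squared distance from v to span{e_j}.)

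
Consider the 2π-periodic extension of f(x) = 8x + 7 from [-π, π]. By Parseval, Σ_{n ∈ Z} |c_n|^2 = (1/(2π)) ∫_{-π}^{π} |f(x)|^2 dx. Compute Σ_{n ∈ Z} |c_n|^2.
Σ |c_n|^2 = 64π^2/3 + 49

Expand and integrate term by term over [-π, π]:
  ∫ (8x)^2 dx = 64·(2π^3/3); ∫ 2·8·(7)·x dx = 0 (odd integrand); ∫ 7^2 dx = 49·2π.
So (1/(2π)) ∫_{-π}^{π} (8x + 7)^2 dx = 64π^2/3 + 49 = 64π^2/3 + 49.
Parseval ⇒ Σ |c_n|^2 = 64π^2/3 + 49.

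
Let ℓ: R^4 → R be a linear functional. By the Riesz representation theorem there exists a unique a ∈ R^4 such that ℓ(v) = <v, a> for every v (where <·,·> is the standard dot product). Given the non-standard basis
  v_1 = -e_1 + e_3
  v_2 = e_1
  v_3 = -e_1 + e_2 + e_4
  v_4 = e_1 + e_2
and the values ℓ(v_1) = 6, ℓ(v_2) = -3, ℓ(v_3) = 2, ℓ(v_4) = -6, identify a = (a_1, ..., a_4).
a = (-3, -3, 3, 2)

Write a = (a_1, ..., a_4) in the standard basis. For each basis vector v_i, ℓ(v_i) = <v_i, a> is a linear equation in the a_j's. Collect the n equations into a matrix system V a = ℓ, where row i of V is v_i (expressed in the standard basis). Since V is invertible (lower-triangular with 1s on the diagonal, up to permutation), solve by back-substitution:
  V =
[[-1, 0, 1, 0],
 [1, 0, 0, 0],
 [-1, 1, 0, 1],
 [1, 1, 0, 0]]
  V a = (6, -3, 2, -6)
Solving gives a = (-3, -3, 3, 2).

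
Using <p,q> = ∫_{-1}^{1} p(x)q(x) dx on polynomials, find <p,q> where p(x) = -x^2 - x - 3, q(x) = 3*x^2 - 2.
<p,q> = 92/15

Expand the product: p(x)·q(x) = -3*x^4 - 3*x^3 - 7*x^2 + 2*x + 6.
∫_{-1}^{1} of each monomial x^k gives [2/(k+1) if k even, 0 if k odd]. Integrating term-by-term (or equivalently evaluating the antiderivative F(x) = -3*x^5/5 - 3*x^4/4 - 7*x^3/3 + x^2 + 6*x at the endpoints):
  F(1) − F(−1) = 199/60 − (-169/60) = 92/15.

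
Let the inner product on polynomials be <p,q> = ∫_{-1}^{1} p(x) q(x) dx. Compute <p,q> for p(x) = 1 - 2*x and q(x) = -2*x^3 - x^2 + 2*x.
<p,q> = -26/15

Expand the product: p(x)·q(x) = 4*x^4 - 5*x^2 + 2*x.
∫_{-1}^{1} of each monomial x^k gives [2/(k+1) if k even, 0 if k odd]. Integrating term-by-term (or equivalently evaluating the antiderivative F(x) = 4*x^5/5 - 5*x^3/3 + x^2 at the endpoints):
  F(1) − F(−1) = 2/15 − (28/15) = -26/15.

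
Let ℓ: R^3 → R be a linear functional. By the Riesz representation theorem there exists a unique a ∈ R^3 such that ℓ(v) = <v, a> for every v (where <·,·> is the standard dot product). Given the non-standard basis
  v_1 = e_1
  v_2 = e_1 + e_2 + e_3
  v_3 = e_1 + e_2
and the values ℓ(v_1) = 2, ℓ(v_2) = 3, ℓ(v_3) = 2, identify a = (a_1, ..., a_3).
a = (2, 0, 1)

Write a = (a_1, ..., a_3) in the standard basis. For each basis vector v_i, ℓ(v_i) = <v_i, a> is a linear equation in the a_j's. Collect the n equations into a matrix system V a = ℓ, where row i of V is v_i (expressed in the standard basis). Since V is invertible (lower-triangular with 1s on the diagonal, up to permutation), solve by back-substitution:
  V =
[[1, 0, 0],
 [1, 1, 1],
 [1, 1, 0]]
  V a = (2, 3, 2)
Solving gives a = (2, 0, 1).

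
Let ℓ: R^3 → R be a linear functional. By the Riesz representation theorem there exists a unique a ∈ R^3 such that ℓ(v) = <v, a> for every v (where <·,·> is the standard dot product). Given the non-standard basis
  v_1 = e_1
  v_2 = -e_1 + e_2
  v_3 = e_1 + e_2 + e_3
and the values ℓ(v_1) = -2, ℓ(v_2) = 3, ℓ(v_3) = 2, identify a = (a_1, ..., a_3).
a = (-2, 1, 3)

Write a = (a_1, ..., a_3) in the standard basis. For each basis vector v_i, ℓ(v_i) = <v_i, a> is a linear equation in the a_j's. Collect the n equations into a matrix system V a = ℓ, where row i of V is v_i (expressed in the standard basis). Since V is invertible (lower-triangular with 1s on the diagonal, up to permutation), solve by back-substitution:
  V =
[[1, 0, 0],
 [-1, 1, 0],
 [1, 1, 1]]
  V a = (-2, 3, 2)
Solving gives a = (-2, 1, 3).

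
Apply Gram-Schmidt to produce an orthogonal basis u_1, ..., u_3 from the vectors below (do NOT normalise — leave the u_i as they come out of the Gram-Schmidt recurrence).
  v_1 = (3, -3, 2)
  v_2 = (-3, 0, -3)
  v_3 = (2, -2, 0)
Orthogonal basis:
  u_1 = (3, -3, 2)
  u_2 = (-21/22, -45/22, -18/11)
  u_3 = (12/19, 4/19, -12/19)

Apply the Gram-Schmidt recurrence
  u_1 = v_1
  u_i = v_i − Σ_{j<i} ((v_i · u_j) / (u_j · u_j)) · u_j.

Step by step this gives:
  u_1 = (3, -3, 2)
  u_2 = (-21/22, -45/22, -18/11)
  u_3 = (12/19, 4/19, -12/19)

Orthogonality check:
  u_2 · u_1 = 0 (should be 0)
  u_3 · u_1 = 0 (should be 0)
  u_3 · u_2 = 0 (should be 0)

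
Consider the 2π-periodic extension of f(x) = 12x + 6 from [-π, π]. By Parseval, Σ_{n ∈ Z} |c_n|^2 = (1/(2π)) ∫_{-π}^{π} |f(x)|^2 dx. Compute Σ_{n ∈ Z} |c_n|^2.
Σ |c_n|^2 = 48π^2 + 36

Expand and integrate term by term over [-π, π]:
  ∫ (12x)^2 dx = 144·(2π^3/3); ∫ 2·12·(6)·x dx = 0 (odd integrand); ∫ 6^2 dx = 36·2π.
So (1/(2π)) ∫_{-π}^{π} (12x + 6)^2 dx = 144π^2/3 + 36 = 48π^2 + 36.
Parseval ⇒ Σ |c_n|^2 = 48π^2 + 36.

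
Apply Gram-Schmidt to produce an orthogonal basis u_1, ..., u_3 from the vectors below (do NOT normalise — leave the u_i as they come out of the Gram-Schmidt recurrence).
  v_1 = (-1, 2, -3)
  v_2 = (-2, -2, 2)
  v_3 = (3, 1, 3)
Orthogonal basis:
  u_1 = (-1, 2, -3)
  u_2 = (-18/7, -6/7, 2/7)
  u_3 = (-5/13, 20/13, 15/13)

Apply the Gram-Schmidt recurrence
  u_1 = v_1
  u_i = v_i − Σ_{j<i} ((v_i · u_j) / (u_j · u_j)) · u_j.

Step by step this gives:
  u_1 = (-1, 2, -3)
  u_2 = (-18/7, -6/7, 2/7)
  u_3 = (-5/13, 20/13, 15/13)

Orthogonality check:
  u_2 · u_1 = 0 (should be 0)
  u_3 · u_1 = 0 (should be 0)
  u_3 · u_2 = 0 (should be 0)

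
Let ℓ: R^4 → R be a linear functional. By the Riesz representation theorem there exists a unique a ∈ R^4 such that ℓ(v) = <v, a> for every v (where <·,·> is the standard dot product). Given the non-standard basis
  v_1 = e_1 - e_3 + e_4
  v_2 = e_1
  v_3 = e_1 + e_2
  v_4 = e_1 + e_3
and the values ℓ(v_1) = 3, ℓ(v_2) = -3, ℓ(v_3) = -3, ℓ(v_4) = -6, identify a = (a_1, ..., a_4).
a = (-3, 0, -3, 3)

Write a = (a_1, ..., a_4) in the standard basis. For each basis vector v_i, ℓ(v_i) = <v_i, a> is a linear equation in the a_j's. Collect the n equations into a matrix system V a = ℓ, where row i of V is v_i (expressed in the standard basis). Since V is invertible (lower-triangular with 1s on the diagonal, up to permutation), solve by back-substitution:
  V =
[[1, 0, -1, 1],
 [1, 0, 0, 0],
 [1, 1, 0, 0],
 [1, 0, 1, 0]]
  V a = (3, -3, -3, -6)
Solving gives a = (-3, 0, -3, 3).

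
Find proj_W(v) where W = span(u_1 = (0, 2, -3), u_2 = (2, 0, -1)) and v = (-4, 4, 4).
proj_W(v) = (-36/7, 4/7, 12/7)

Set up U = [u_1 | ... | u_2] ∈ R^(3×2). The projector onto W = col(U) is P = U (U^T U)^(-1) U^T.
Compute U^T U =
  [13, 3]
  [3, 5],
and U^T v = (-4, -12).
Solve U^T U · c = U^T v for the coefficients: c = (2/7, -18/7). The projection is proj_W(v) = U c.
Check: (v - proj_W(v)) · u_1 = 0  (should be 0).
Check: (v - proj_W(v)) · u_2 = 0  (should be 0).
Result: proj_W(v) = (-36/7, 4/7, 12/7).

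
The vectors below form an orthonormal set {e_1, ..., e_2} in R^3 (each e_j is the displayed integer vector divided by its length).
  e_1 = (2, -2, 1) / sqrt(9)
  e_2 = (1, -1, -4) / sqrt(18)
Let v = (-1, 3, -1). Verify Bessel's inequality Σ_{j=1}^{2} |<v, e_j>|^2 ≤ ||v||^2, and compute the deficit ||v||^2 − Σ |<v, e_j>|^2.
Σ |<v, e_j>|^2 = 9; ||v||^2 = 11; deficit = 2

Write each e_j = u_j / sqrt(<u_j, u_j>) where u_j is the displayed integer vector. Then <v, e_j> = <v, u_j> / sqrt(<u_j, u_j>), so |<v, e_j>|^2 = <v, u_j>^2 / <u_j, u_j>.
Coefficients: <v, e_1> = -9/sqrt(9), <v, e_2> = 0/sqrt(18).
Square and sum: Σ |<v, e_j>|^2 = 9.
Compute ||v||^2 = v·v = 11.
Deficit = 11 − 9 = 2 ≥ 0, confirming Bessel's inequality. (The deficit equals ||v − Σ <v,e_j> e_j||^2, the squared distance from v to span{e_j}.)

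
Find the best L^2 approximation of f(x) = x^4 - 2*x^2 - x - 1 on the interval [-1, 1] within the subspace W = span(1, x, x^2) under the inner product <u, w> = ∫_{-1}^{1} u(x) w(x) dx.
g(x) = -8*x^2/7 - x - 38/35

The best approximation g ∈ W is the orthogonal projection of f onto W. Writing g = a_0 + a_1 x + a_2 x^2, the coefficients solve the normal equations G · a = b where
  G_{ij} = <φ_i, φ_j> and b_i = <f, φ_i>, with φ_0 = 1, φ_1 = x, φ_2 = x^2.
G =
  [2, 0, 2/3]
  [0, 2/3, 0]
  [2/3, 0, 2/5],
b = (-44/15, -2/3, -124/105).
Solving gives a_0 = -38/35, a_1 = -1, a_2 = -8/7, so
  g(x) = -8*x^2/7 - x - 38/35.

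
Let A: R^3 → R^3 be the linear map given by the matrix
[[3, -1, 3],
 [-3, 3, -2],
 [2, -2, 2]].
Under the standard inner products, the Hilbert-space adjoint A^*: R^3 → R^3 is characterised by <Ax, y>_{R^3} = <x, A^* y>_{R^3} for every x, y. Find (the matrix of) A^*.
A^* = A^T =
[[3, -3, 2],
 [-1, 3, -2],
 [3, -2, 2]]

For real matrices with standard dot products, the defining identity <Ax, y> = <x, A^* y> gives (Ax)^T y = x^T (A^*) y, i.e. x^T A^T y = x^T (A^*) y. Since this holds for all x, y, we must have A^* = A^T. Therefore
A^* =
[[3, -3, 2],
 [-1, 3, -2],
 [3, -2, 2]].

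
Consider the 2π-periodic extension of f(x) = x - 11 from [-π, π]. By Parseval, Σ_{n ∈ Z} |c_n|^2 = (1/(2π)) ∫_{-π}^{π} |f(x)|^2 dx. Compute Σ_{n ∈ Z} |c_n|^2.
Σ |c_n|^2 = π^2/3 + 121

Expand and integrate term by term over [-π, π]:
  ∫ (x)^2 dx = 1·(2π^3/3); ∫ 2·1·(-11)·x dx = 0 (odd integrand); ∫ (-11)^2 dx = 121·2π.
So (1/(2π)) ∫_{-π}^{π} (x - 11)^2 dx = 1π^2/3 + 121 = π^2/3 + 121.
Parseval ⇒ Σ |c_n|^2 = π^2/3 + 121.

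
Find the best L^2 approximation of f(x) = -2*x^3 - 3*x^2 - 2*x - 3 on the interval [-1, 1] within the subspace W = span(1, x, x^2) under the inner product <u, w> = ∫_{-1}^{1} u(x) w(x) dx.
g(x) = -3*x^2 - 16*x/5 - 3

The best approximation g ∈ W is the orthogonal projection of f onto W. Writing g = a_0 + a_1 x + a_2 x^2, the coefficients solve the normal equations G · a = b where
  G_{ij} = <φ_i, φ_j> and b_i = <f, φ_i>, with φ_0 = 1, φ_1 = x, φ_2 = x^2.
G =
  [2, 0, 2/3]
  [0, 2/3, 0]
  [2/3, 0, 2/5],
b = (-8, -32/15, -16/5).
Solving gives a_0 = -3, a_1 = -16/5, a_2 = -3, so
  g(x) = -3*x^2 - 16*x/5 - 3.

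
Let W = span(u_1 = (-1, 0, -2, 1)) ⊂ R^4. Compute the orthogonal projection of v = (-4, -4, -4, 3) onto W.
proj_W(v) = (-5/2, 0, -5, 5/2)

Set up U = [u_1 | ... | u_1] ∈ R^(4×1). The projector onto W = col(U) is P = U (U^T U)^(-1) U^T.
Compute U^T U =
  [6],
and U^T v = (15).
Solve U^T U · c = U^T v for the coefficients: c = (5/2). The projection is proj_W(v) = U c.
Check: (v - proj_W(v)) · u_1 = 0  (should be 0).
Result: proj_W(v) = (-5/2, 0, -5, 5/2).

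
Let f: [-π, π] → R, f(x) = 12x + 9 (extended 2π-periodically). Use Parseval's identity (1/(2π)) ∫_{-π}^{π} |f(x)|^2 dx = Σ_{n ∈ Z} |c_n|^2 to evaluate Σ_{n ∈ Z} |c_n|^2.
Σ |c_n|^2 = 48π^2 + 81

Expand and integrate term by term over [-π, π]:
  ∫ (12x)^2 dx = 144·(2π^3/3); ∫ 2·12·(9)·x dx = 0 (odd integrand); ∫ 9^2 dx = 81·2π.
So (1/(2π)) ∫_{-π}^{π} (12x + 9)^2 dx = 144π^2/3 + 81 = 48π^2 + 81.
Parseval ⇒ Σ |c_n|^2 = 48π^2 + 81.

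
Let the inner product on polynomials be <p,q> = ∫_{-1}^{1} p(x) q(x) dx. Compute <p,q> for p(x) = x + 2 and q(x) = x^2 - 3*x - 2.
<p,q> = -26/3

Expand the product: p(x)·q(x) = x^3 - x^2 - 8*x - 4.
∫_{-1}^{1} of each monomial x^k gives [2/(k+1) if k even, 0 if k odd]. Integrating term-by-term (or equivalently evaluating the antiderivative F(x) = x^4/4 - x^3/3 - 4*x^2 - 4*x at the endpoints):
  F(1) − F(−1) = -97/12 − (7/12) = -26/3.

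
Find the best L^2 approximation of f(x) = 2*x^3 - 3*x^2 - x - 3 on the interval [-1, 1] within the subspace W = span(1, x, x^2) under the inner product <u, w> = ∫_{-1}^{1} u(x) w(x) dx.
g(x) = -3*x^2 + x/5 - 3

The best approximation g ∈ W is the orthogonal projection of f onto W. Writing g = a_0 + a_1 x + a_2 x^2, the coefficients solve the normal equations G · a = b where
  G_{ij} = <φ_i, φ_j> and b_i = <f, φ_i>, with φ_0 = 1, φ_1 = x, φ_2 = x^2.
G =
  [2, 0, 2/3]
  [0, 2/3, 0]
  [2/3, 0, 2/5],
b = (-8, 2/15, -16/5).
Solving gives a_0 = -3, a_1 = 1/5, a_2 = -3, so
  g(x) = -3*x^2 + x/5 - 3.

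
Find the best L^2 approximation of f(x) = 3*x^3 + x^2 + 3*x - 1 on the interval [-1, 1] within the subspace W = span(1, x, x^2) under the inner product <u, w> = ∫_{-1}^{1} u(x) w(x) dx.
g(x) = x^2 + 24*x/5 - 1

The best approximation g ∈ W is the orthogonal projection of f onto W. Writing g = a_0 + a_1 x + a_2 x^2, the coefficients solve the normal equations G · a = b where
  G_{ij} = <φ_i, φ_j> and b_i = <f, φ_i>, with φ_0 = 1, φ_1 = x, φ_2 = x^2.
G =
  [2, 0, 2/3]
  [0, 2/3, 0]
  [2/3, 0, 2/5],
b = (-4/3, 16/5, -4/15).
Solving gives a_0 = -1, a_1 = 24/5, a_2 = 1, so
  g(x) = x^2 + 24*x/5 - 1.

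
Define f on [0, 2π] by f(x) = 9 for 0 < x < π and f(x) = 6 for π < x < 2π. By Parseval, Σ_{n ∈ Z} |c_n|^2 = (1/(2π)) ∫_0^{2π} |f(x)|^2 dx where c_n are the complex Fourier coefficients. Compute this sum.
Σ |c_n|^2 = 117/2

Parseval equates the L^2 energy of f (normalised by 1/(2π)) with the ℓ^2 sum of its Fourier coefficients: (1/(2π)) ∫_0^{2π} |f|^2 = Σ |c_n|^2.
Compute the left side: (1/(2π)) [∫_0^π 9^2 dx + ∫_π^{2π} 6^2 dx] = (1/(2π)) · (81π + 36π) = (81 + 36)/2 = 117/2.
So Σ_{n ∈ Z} |c_n|^2 = 117/2.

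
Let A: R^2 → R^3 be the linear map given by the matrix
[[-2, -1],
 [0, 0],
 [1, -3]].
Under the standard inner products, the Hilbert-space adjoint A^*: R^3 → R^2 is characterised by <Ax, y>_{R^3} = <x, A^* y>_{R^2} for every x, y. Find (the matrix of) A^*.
A^* = A^T =
[[-2, 0, 1],
 [-1, 0, -3]]

For real matrices with standard dot products, the defining identity <Ax, y> = <x, A^* y> gives (Ax)^T y = x^T (A^*) y, i.e. x^T A^T y = x^T (A^*) y. Since this holds for all x, y, we must have A^* = A^T. Therefore
A^* =
[[-2, 0, 1],
 [-1, 0, -3]].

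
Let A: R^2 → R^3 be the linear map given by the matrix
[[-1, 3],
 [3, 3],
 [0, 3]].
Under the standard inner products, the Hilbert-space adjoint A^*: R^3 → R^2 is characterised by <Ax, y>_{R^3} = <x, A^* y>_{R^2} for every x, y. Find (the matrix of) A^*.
A^* = A^T =
[[-1, 3, 0],
 [3, 3, 3]]

For real matrices with standard dot products, the defining identity <Ax, y> = <x, A^* y> gives (Ax)^T y = x^T (A^*) y, i.e. x^T A^T y = x^T (A^*) y. Since this holds for all x, y, we must have A^* = A^T. Therefore
A^* =
[[-1, 3, 0],
 [3, 3, 3]].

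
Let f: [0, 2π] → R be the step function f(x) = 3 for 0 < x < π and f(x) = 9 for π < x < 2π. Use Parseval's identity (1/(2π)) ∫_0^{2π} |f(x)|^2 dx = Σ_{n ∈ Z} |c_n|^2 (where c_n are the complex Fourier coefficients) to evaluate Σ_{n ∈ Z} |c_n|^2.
Σ |c_n|^2 = 45

Parseval equates the L^2 energy of f (normalised by 1/(2π)) with the ℓ^2 sum of its Fourier coefficients: (1/(2π)) ∫_0^{2π} |f|^2 = Σ |c_n|^2.
Compute the left side: (1/(2π)) [∫_0^π 3^2 dx + ∫_π^{2π} 9^2 dx] = (1/(2π)) · (9π + 81π) = (9 + 81)/2 = 45.
So Σ_{n ∈ Z} |c_n|^2 = 45.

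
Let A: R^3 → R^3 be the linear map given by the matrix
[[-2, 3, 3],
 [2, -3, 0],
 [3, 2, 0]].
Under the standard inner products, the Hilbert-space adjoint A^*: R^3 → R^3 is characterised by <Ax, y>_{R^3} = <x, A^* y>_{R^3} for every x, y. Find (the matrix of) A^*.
A^* = A^T =
[[-2, 2, 3],
 [3, -3, 2],
 [3, 0, 0]]

For real matrices with standard dot products, the defining identity <Ax, y> = <x, A^* y> gives (Ax)^T y = x^T (A^*) y, i.e. x^T A^T y = x^T (A^*) y. Since this holds for all x, y, we must have A^* = A^T. Therefore
A^* =
[[-2, 2, 3],
 [3, -3, 2],
 [3, 0, 0]].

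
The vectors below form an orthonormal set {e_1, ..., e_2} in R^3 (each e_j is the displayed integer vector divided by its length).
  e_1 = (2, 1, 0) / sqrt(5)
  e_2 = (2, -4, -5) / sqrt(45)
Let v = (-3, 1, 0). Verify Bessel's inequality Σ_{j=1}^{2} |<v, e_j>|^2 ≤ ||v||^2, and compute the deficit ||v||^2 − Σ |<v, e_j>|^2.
Σ |<v, e_j>|^2 = 65/9; ||v||^2 = 10; deficit = 25/9

Write each e_j = u_j / sqrt(<u_j, u_j>) where u_j is the displayed integer vector. Then <v, e_j> = <v, u_j> / sqrt(<u_j, u_j>), so |<v, e_j>|^2 = <v, u_j>^2 / <u_j, u_j>.
Coefficients: <v, e_1> = -5/sqrt(5), <v, e_2> = -10/sqrt(45).
Square and sum: Σ |<v, e_j>|^2 = 65/9.
Compute ||v||^2 = v·v = 10.
Deficit = 10 − 65/9 = 25/9 ≥ 0, confirming Bessel's inequality. (The deficit equals ||v − Σ <v,e_j> e_j||^2, the squared distance from v to span{e_j}.)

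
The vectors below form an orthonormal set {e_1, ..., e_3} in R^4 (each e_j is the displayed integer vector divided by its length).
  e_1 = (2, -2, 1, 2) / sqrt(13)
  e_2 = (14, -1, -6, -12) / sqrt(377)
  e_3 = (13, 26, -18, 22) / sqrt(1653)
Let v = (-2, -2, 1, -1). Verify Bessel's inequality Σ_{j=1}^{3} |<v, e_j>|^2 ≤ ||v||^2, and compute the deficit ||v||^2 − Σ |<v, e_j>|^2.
Σ |<v, e_j>|^2 = 545/57; ||v||^2 = 10; deficit = 25/57

Write each e_j = u_j / sqrt(<u_j, u_j>) where u_j is the displayed integer vector. Then <v, e_j> = <v, u_j> / sqrt(<u_j, u_j>), so |<v, e_j>|^2 = <v, u_j>^2 / <u_j, u_j>.
Coefficients: <v, e_1> = -1/sqrt(13), <v, e_2> = -20/sqrt(377), <v, e_3> = -118/sqrt(1653).
Square and sum: Σ |<v, e_j>|^2 = 545/57.
Compute ||v||^2 = v·v = 10.
Deficit = 10 − 545/57 = 25/57 ≥ 0, confirming Bessel's inequality. (The deficit equals ||v − Σ <v,e_j> e_j||^2, the squared distance from v to span{e_j}.)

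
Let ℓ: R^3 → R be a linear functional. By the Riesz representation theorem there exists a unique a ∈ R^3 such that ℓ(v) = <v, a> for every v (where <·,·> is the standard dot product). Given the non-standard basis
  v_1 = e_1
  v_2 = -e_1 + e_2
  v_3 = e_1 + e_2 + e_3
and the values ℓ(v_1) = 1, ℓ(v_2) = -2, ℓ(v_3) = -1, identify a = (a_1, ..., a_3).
a = (1, -1, -1)

Write a = (a_1, ..., a_3) in the standard basis. For each basis vector v_i, ℓ(v_i) = <v_i, a> is a linear equation in the a_j's. Collect the n equations into a matrix system V a = ℓ, where row i of V is v_i (expressed in the standard basis). Since V is invertible (lower-triangular with 1s on the diagonal, up to permutation), solve by back-substitution:
  V =
[[1, 0, 0],
 [-1, 1, 0],
 [1, 1, 1]]
  V a = (1, -2, -1)
Solving gives a = (1, -1, -1).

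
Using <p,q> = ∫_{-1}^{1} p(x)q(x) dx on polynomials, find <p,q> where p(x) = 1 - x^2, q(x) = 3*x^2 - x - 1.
<p,q> = -8/15

Expand the product: p(x)·q(x) = -3*x^4 + x^3 + 4*x^2 - x - 1.
∫_{-1}^{1} of each monomial x^k gives [2/(k+1) if k even, 0 if k odd]. Integrating term-by-term (or equivalently evaluating the antiderivative F(x) = -3*x^5/5 + x^4/4 + 4*x^3/3 - x^2/2 - x at the endpoints):
  F(1) − F(−1) = -31/60 − (1/60) = -8/15.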